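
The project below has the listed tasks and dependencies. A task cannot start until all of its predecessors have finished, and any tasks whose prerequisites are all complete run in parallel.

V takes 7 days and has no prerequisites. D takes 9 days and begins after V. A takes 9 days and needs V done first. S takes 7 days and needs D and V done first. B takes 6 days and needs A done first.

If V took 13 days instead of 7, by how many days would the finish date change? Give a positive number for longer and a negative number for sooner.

6

Critical path before the change: V→D→S = 7+9+7 = 23 giving 23 days.
Since V is critical, the +6 change carries straight to that chain (now 29 days).
The critical path is still V→D→S; finish is now 29 days.
Change in finish: 29 − 23 = +6 days.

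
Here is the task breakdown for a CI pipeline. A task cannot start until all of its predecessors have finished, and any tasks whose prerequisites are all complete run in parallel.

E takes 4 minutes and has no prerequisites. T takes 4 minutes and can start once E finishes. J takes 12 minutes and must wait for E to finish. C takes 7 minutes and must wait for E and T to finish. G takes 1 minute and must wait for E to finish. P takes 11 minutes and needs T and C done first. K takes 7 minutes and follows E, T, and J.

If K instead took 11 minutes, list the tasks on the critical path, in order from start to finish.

Baseline: E→T→C→P = 4+4+7+11 = 26 → 26 minutes.
K is off the critical path — its longest chain is 23 minutes, giving 3 of slack.
Now E→J→K = 4+12+11 = 27 is longest, so the finish becomes 27 minutes.

E, J, K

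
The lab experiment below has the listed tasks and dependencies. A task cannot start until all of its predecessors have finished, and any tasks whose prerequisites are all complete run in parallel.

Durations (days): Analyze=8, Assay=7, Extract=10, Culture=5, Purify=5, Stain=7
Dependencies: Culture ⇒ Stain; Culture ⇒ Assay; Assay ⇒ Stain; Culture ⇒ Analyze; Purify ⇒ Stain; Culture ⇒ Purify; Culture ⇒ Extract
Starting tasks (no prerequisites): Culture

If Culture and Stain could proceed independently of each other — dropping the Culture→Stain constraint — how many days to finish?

19

With the dependency in place, Culture→Assay→Stain = 5+7+7 = 19 sets the finish at 19 days.
Dropping Culture→Stain doesn't change Stain's earliest start (12); another predecessor still binds.
New critical path: Culture→Assay→Stain = 5+7+7 = 19 ⇒ 19 days.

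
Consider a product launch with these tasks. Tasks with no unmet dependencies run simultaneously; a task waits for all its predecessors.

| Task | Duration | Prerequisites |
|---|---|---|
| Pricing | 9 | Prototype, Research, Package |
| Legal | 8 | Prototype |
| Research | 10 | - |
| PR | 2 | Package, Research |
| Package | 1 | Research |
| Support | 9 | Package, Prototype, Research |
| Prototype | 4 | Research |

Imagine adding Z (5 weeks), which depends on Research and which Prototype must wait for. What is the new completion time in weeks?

Originally the job takes 23 weeks.
With Z inserted, Prototype now waits for max(Research, Z).
New critical path: Research→Z→Prototype→Pricing = 10+5+4+9 = 28 ⇒ 28 weeks.

28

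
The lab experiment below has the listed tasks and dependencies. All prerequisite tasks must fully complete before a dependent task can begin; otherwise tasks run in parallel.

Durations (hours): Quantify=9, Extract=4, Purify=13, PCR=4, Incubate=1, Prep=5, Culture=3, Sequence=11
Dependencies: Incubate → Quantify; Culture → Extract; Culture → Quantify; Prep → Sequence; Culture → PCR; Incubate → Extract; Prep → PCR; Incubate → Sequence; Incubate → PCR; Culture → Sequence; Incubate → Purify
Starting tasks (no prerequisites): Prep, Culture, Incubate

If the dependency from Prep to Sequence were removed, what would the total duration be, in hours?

14

With the dependency in place, Prep→Sequence = 5+11 = 16 sets the finish at 16 hours.
Without Prep→Sequence, Sequence's earliest start moves from 5 to 3.
The longest chain is now Culture→Sequence = 3+11 = 14, so the project takes 14 hours.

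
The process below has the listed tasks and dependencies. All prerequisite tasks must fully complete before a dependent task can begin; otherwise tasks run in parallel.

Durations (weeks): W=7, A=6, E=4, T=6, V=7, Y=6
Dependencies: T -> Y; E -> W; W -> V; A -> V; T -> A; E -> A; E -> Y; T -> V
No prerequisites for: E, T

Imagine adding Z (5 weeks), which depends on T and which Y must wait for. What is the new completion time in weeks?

19

Originally the plan takes 19 weeks.
With Z inserted, Y now waits for max(T, E, Z).
New critical path: T→A→V = 6+6+7 = 19 ⇒ 19 weeks.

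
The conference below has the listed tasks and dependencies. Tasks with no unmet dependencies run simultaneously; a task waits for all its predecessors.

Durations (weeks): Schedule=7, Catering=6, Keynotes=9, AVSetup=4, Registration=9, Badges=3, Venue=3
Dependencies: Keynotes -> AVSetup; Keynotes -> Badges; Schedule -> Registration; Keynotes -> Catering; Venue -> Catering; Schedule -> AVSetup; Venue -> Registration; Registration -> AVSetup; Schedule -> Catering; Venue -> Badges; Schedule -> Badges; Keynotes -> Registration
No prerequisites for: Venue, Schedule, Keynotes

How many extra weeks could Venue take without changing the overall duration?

The longest chain is Keynotes→Registration→AVSetup = 9+9+4 = 22; overall finish 22 weeks.
The longest chain containing Venue totals 16 weeks.
Float = 22 − 16 = 6.

6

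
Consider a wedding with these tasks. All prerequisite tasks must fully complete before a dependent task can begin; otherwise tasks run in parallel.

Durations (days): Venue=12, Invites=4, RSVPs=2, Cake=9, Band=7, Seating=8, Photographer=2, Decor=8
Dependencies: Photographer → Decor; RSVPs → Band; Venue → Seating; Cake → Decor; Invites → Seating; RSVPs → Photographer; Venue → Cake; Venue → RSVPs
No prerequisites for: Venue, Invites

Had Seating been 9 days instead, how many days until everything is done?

29

Critical path before the change: Venue→Cake→Decor = 12+9+8 = 29 giving 29 days.
The longest path through Seating is only 20 days, so Seating has float 9.
That remains the longest chain; total 29 days.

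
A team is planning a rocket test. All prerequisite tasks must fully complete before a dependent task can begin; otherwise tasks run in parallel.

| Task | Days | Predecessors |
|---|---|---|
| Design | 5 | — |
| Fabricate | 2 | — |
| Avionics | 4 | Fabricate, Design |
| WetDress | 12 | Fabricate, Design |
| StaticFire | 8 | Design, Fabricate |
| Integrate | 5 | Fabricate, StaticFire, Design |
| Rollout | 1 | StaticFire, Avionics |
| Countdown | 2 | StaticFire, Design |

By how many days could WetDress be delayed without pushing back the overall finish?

1

The longest chain is Design→StaticFire→Integrate = 5+8+5 = 18; overall finish 18 days.
The longest chain containing WetDress totals 17 days.
Float = 18 − 17 = 1.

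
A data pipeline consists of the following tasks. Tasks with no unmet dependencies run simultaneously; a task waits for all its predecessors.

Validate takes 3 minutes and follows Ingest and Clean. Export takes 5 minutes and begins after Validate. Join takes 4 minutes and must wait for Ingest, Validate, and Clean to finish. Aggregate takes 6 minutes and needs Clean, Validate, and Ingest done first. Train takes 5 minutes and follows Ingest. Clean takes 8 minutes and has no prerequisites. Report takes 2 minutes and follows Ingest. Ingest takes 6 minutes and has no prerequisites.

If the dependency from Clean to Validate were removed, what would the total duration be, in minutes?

15

Before: longest chain Clean→Validate→Aggregate = 8+3+6 = 17, finish 17.
Without Clean→Validate, Validate's earliest start moves from 8 to 6.
New critical path: Ingest→Validate→Aggregate = 6+3+6 = 15 ⇒ 15 minutes.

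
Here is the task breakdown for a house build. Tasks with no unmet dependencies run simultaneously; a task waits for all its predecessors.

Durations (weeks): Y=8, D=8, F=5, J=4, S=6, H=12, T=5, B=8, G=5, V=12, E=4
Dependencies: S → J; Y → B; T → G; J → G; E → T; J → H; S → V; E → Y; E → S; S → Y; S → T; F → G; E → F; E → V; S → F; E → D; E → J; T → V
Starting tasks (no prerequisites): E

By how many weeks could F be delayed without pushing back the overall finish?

7

E→S→T→V = 4+6+5+12 = 27 sets the makespan at 27 weeks.
Longest path through F: 20 weeks (earliest finish 15, latest finish 22).
Slack of F = 17 − 10 = 7 weeks.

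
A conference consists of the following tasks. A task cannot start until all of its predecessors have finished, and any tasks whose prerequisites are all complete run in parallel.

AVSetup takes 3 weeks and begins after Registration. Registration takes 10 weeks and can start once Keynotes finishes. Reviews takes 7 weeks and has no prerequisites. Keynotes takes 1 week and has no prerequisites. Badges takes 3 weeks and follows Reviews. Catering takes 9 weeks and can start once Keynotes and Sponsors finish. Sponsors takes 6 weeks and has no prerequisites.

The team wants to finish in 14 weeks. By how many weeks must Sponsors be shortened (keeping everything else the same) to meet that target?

Current finish: 15 weeks; target: 14.
Sponsors is on every critical path, so each week cut from Sponsors cuts the finish by one (this holds down to a finish of 14).
Need 15 − 14 = 1 week off Sponsors → Sponsors becomes 5 weeks, finish becomes 14.

1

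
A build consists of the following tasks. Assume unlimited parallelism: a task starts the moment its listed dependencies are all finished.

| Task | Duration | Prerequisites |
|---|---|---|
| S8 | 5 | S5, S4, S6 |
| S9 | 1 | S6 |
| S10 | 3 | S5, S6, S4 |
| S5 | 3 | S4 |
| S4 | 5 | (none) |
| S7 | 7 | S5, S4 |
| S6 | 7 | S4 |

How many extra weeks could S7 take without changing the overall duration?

2

Critical path: S4→S6→S8 = 5+7+5 = 17, so the finish is 17 weeks.
S7 finishes as early as 15 and must finish by 17.
Float = 17 − 15 = 2.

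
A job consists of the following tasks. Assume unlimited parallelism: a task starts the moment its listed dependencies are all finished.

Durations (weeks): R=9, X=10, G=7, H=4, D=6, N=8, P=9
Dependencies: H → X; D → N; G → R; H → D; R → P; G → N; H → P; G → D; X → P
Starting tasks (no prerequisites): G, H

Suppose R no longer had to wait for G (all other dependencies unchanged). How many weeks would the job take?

23

Before: longest chain G→R→P = 7+9+9 = 25, finish 25.
Without G→R, R's earliest start moves from 7 to 0.
The longest chain is now H→X→P = 4+10+9 = 23, so the job takes 23 weeks.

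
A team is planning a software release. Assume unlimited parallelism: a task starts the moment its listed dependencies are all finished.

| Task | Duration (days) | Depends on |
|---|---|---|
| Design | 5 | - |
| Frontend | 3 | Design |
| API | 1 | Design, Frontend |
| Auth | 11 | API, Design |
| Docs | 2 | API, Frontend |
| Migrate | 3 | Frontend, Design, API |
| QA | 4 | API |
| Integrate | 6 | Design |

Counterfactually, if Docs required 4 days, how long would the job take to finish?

Actual critical path: Design→Frontend→API→Auth = 5+3+1+11 = 20 ⇒ 20 days.
The longest path through Docs is only 11 days, so Docs has float 9.
That remains the longest chain; total 20 days.

20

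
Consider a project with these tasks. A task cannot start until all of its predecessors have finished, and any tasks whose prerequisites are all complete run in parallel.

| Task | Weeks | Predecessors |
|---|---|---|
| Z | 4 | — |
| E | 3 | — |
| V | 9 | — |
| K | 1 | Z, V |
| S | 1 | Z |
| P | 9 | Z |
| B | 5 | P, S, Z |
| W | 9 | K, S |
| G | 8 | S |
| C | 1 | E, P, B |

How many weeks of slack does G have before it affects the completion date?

6

Critical path: Z→P→B→C = 4+9+5+1 = 19, so the finish is 19 weeks.
The longest chain containing G totals 13 weeks.
Float = 19 − 13 = 6.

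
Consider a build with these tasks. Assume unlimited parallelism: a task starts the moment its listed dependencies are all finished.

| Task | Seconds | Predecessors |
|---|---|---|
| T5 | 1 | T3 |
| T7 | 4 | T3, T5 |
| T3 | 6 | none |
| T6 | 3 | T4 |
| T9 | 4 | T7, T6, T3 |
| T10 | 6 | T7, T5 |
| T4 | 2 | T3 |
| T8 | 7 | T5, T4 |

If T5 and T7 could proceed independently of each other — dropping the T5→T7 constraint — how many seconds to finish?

16

Original critical path: T3→T5→T7→T10 = 6+1+4+6 = 17 ⇒ 17 seconds.
Without T5→T7, T7's earliest start moves from 7 to 6.
After: T3→T7→T10 = 6+4+6 = 16 → 16 seconds.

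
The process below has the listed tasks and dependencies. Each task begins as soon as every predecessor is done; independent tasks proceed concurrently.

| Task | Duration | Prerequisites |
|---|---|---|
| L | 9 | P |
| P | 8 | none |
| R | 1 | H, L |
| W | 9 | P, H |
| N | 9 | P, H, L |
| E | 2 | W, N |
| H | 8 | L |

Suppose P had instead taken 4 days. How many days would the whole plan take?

32

Baseline: P→L→H→N→E = 8+9+8+9+2 = 36 → 36 days.
P lies on that path, so at 4 days the path becomes 32 days.
The critical path is still P→L→H→N→E; finish is now 32 days.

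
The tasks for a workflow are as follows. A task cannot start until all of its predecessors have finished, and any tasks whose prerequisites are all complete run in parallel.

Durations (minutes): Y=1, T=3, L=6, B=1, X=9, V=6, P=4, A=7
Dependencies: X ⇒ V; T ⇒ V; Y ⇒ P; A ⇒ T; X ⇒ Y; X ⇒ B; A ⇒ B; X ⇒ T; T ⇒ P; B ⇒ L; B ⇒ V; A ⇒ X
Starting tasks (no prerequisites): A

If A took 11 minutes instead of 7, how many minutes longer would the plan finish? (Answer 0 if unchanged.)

4

The binding path is A→X→T→V = 7+9+3+6 = 25; finish at 25 minutes.
A is on the critical path; changing it to 11 makes that path 29 minutes.
That remains the longest chain; total 29 minutes.
Change in finish: 29 − 25 = +4 minutes.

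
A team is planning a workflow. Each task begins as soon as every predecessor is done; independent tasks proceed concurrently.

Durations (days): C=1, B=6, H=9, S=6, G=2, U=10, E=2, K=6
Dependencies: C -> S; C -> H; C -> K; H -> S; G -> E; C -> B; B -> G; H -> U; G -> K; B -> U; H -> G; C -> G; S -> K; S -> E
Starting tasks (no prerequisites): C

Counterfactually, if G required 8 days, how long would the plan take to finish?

The binding path is C→H→S→K = 1+9+6+6 = 22; finish at 22 days.
G has 4 days of float (longest path through it is 18).
Now C→H→G→K = 1+9+8+6 = 24 is longest, so the finish becomes 24 days.

24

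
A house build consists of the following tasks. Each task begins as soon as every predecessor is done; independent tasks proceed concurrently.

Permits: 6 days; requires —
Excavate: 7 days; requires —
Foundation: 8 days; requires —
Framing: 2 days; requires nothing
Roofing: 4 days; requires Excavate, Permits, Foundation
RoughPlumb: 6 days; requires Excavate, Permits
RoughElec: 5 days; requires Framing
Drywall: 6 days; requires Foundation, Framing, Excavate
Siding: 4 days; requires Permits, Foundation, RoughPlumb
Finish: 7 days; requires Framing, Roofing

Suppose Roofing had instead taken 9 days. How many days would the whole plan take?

24

The binding path is Foundation→Roofing→Finish = 8+4+7 = 19; finish at 19 days.
Roofing is on the critical path; changing it to 9 makes that path 24 days.
The critical path is still Foundation→Roofing→Finish; finish is now 24 days.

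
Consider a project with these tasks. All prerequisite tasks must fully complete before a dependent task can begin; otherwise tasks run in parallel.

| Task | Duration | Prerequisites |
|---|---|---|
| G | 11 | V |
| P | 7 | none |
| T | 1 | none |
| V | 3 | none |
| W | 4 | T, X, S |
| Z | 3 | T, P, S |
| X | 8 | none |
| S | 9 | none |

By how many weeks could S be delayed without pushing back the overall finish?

1

Critical path: V→G = 3+11 = 14, so the finish is 14 weeks.
Longest path through S: 13 weeks (earliest finish 9, latest finish 10).
So S can slip 10 − 9 = 1 week.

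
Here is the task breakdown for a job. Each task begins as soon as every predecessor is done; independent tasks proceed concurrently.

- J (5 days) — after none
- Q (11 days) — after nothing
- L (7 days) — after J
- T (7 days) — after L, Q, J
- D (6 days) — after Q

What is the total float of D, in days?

The longest chain is J→L→T = 5+7+7 = 19; overall finish 19 days.
D finishes as early as 17 and must finish by 19.
Float = 19 − 17 = 2.

2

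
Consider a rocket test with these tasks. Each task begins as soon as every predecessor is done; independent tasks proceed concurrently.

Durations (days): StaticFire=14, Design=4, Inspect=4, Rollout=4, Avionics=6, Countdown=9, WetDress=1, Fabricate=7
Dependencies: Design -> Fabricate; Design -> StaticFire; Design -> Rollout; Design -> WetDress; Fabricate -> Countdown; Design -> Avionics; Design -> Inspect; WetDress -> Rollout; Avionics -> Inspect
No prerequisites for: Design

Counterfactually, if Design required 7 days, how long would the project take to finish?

Baseline: Design→Fabricate→Countdown = 4+7+9 = 20 → 20 days.
Design lies on that path, so at 7 days the path becomes 23 days.
No other chain overtakes it, so the finish is 23 days.

23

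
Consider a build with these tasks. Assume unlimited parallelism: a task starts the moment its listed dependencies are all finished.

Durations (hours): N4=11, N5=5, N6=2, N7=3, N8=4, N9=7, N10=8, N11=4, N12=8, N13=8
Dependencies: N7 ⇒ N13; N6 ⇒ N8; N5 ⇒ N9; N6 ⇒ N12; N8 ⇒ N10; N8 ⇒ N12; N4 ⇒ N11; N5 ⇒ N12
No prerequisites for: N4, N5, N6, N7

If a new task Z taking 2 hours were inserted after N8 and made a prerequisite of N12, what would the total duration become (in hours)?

Originally the schedule takes 15 hours.
With Z inserted, N12 now waits for max(N8, N6, N5, Z).
New critical path: N6→N8→Z→N12 = 2+4+2+8 = 16 ⇒ 16 hours.

16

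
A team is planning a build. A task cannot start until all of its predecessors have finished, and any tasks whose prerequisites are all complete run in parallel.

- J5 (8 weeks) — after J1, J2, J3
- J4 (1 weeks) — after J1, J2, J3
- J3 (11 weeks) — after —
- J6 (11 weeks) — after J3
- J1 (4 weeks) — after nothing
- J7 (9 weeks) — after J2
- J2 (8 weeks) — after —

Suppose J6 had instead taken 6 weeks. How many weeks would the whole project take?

19

As given, the longest chain is J3→J6 = 11+11 = 22, so the finish is 22 weeks.
J6 lies on that path, so at 6 weeks the path becomes 17 weeks.
The binding chain switches to J3→J5 = 11+8 = 19; finish 19 weeks.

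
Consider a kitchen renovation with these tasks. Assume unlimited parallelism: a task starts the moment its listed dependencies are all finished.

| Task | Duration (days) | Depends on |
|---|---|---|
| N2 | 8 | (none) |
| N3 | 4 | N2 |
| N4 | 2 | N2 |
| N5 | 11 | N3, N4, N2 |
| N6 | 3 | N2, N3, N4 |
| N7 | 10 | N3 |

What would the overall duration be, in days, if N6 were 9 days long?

Baseline: N2→N3→N5 = 8+4+11 = 23 → 23 days.
N6 has 8 days of float (longest path through it is 15).
That remains the longest chain; total 23 days.

23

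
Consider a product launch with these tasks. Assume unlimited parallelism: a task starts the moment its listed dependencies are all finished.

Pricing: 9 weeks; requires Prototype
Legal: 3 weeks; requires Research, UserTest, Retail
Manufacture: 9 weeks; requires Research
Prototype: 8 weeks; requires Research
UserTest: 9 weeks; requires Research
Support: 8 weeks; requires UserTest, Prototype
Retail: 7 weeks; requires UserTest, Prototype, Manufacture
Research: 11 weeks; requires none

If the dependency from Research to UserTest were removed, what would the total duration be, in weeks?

Original critical path: Research→UserTest→Retail→Legal = 11+9+7+3 = 30 ⇒ 30 weeks.
Without Research→UserTest, UserTest's earliest start moves from 11 to 0.
New critical path: Research→Manufacture→Retail→Legal = 11+9+7+3 = 30 ⇒ 30 weeks.

30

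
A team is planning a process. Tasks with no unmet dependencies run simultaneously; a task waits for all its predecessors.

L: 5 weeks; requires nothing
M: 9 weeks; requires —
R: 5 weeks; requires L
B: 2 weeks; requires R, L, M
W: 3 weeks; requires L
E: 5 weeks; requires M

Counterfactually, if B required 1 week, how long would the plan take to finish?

As given, the longest chain is M→E = 9+5 = 14, so the finish is 14 weeks.
B has 2 weeks of float (longest path through it is 12).
The critical path is still M→E; finish is now 14 weeks.

14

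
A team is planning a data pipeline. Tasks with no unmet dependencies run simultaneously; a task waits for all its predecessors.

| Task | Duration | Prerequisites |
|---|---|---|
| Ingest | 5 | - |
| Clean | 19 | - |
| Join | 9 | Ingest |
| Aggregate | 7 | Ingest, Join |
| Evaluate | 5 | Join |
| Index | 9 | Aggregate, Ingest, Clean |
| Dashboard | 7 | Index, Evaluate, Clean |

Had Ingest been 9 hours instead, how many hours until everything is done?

Baseline: Ingest→Join→Aggregate→Index→Dashboard = 5+9+7+9+7 = 37 → 37 hours.
Ingest is on the critical path; changing it to 9 makes that path 41 hours.
The critical path is still Ingest→Join→Aggregate→Index→Dashboard; finish is now 41 hours.

41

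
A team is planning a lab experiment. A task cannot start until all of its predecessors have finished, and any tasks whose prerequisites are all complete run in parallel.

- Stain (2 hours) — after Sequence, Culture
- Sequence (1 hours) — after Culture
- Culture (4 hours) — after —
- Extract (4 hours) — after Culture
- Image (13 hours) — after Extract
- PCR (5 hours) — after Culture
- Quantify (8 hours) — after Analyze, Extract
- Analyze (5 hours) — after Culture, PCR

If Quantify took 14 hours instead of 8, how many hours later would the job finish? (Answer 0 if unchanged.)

6

The binding path is Culture→PCR→Analyze→Quantify = 4+5+5+8 = 22; finish at 22 hours.
Quantify is on the critical path; changing it to 14 makes that path 28 hours.
No other chain overtakes it, so the finish is 28 hours.
Change in finish: 28 − 22 = +6 hours.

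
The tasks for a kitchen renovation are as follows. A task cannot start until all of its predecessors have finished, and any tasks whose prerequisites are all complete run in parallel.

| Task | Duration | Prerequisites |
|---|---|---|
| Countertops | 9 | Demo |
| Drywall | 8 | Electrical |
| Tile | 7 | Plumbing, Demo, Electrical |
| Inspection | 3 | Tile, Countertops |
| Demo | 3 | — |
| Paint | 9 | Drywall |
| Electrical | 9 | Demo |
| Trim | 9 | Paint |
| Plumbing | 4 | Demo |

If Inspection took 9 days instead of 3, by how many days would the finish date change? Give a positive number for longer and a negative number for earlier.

The binding path is Demo→Electrical→Drywall→Paint→Trim = 3+9+8+9+9 = 38; finish at 38 days.
Inspection is off the critical path — its longest chain is 22 days, giving 16 of slack.
That remains the longest chain; total 38 days.
Change in finish: 38 − 38 = +0 days.

0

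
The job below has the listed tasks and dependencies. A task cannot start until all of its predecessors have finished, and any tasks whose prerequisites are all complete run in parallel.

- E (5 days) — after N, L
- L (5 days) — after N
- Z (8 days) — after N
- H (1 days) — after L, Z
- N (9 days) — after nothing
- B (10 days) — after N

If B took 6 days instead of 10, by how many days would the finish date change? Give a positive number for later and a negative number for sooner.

Critical path before the change: N→B = 9+10 = 19 giving 19 days.
B lies on that path, so at 6 days the path becomes 15 days.
The binding chain switches to N→L→E = 9+5+5 = 19; finish 19 days.
Change in finish: 19 − 19 = +0 days.

0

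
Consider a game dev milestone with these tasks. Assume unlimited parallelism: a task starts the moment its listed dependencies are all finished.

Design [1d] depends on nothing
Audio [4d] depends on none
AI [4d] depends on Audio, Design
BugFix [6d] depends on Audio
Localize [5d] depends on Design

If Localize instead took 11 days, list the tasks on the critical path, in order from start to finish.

The binding path is Audio→BugFix = 4+6 = 10; finish at 10 days.
Localize is off the critical path — its longest chain is 6 days, giving 4 of slack.
Now Design→Localize = 1+11 = 12 is longest, so the finish becomes 12 days.

Design, Localize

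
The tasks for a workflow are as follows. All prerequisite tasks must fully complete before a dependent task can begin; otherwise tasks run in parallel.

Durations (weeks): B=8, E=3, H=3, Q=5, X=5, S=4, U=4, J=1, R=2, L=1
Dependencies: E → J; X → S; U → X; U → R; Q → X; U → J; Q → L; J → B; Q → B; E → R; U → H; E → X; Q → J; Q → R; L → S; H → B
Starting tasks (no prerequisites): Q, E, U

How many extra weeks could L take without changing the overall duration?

5

Critical path: U→H→B = 4+3+8 = 15, so the finish is 15 weeks.
Longest path through L: 10 weeks (earliest finish 6, latest finish 11).
Slack of L = 10 − 5 = 5 weeks.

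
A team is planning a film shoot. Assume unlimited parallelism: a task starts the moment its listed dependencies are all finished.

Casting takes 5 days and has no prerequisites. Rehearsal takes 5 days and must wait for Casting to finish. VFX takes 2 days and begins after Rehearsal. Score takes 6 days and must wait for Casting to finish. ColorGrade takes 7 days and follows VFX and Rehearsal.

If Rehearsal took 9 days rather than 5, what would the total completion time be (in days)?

Actual critical path: Casting→Rehearsal→VFX→ColorGrade = 5+5+2+7 = 19 ⇒ 19 days.
Rehearsal lies on that path, so at 9 days the path becomes 23 days.
The critical path is still Casting→Rehearsal→VFX→ColorGrade; finish is now 23 days.

23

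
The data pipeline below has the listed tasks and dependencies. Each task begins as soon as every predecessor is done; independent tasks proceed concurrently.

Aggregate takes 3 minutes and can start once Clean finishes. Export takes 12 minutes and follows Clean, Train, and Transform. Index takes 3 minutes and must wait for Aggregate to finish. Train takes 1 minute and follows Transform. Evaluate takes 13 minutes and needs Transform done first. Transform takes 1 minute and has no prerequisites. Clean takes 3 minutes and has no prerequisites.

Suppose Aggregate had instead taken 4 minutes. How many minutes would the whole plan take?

15

As given, the longest chain is Clean→Export = 3+12 = 15, so the finish is 15 minutes.
The longest path through Aggregate is only 9 minutes, so Aggregate has float 6.
That remains the longest chain; total 15 minutes.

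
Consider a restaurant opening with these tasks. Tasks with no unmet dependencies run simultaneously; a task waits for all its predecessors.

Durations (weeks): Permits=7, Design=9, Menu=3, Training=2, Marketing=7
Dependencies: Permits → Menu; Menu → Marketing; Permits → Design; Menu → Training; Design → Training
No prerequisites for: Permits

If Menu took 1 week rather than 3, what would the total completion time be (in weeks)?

The binding path is Permits→Design→Training = 7+9+2 = 18; finish at 18 weeks.
The longest path through Menu is only 17 weeks, so Menu has float 1.
No other chain overtakes it, so the finish is 18 weeks.

18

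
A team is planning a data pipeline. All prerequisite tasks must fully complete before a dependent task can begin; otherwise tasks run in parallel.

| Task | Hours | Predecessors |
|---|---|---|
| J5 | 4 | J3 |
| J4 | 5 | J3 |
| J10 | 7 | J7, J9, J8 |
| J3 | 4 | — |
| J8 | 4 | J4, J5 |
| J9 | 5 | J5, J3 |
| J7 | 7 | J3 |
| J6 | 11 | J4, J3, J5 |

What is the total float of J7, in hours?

Critical path: J3→J4→J6 = 4+5+11 = 20, so the finish is 20 hours.
Longest path through J7: 18 hours (earliest finish 11, latest finish 13).
So J7 can slip 13 − 11 = 2 hours.

2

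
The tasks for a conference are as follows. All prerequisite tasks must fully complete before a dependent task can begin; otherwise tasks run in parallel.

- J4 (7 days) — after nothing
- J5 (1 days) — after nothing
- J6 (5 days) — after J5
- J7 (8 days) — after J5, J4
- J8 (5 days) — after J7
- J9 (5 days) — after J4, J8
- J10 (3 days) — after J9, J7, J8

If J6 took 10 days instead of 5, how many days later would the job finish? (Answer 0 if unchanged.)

0

Critical path before the change: J4→J7→J8→J9→J10 = 7+8+5+5+3 = 28 giving 28 days.
J6 is off the critical path — its longest chain is 6 days, giving 22 of slack.
No other chain overtakes it, so the finish is 28 days.
Change in finish: 28 − 28 = +0 days.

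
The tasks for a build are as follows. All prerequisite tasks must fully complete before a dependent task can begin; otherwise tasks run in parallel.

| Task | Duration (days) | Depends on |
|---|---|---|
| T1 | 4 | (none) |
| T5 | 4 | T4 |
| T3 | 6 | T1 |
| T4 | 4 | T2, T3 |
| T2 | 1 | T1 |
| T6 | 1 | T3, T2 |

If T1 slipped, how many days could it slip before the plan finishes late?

0

Critical path: T1→T3→T4→T5 = 4+6+4+4 = 18, so the finish is 18 days.
T1 finishes as early as 4 and must finish by 4.
So T1 can slip 4 − 4 = 0 days.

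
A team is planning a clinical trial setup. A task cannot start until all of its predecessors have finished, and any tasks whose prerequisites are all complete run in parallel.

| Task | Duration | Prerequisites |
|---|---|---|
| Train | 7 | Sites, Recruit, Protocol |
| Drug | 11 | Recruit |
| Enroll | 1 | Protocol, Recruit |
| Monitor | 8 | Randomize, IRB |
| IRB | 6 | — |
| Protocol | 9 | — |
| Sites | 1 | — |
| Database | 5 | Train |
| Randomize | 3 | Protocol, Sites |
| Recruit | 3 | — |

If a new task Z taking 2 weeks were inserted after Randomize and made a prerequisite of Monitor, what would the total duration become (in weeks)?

Originally the job takes 21 weeks.
With Z inserted, Monitor now waits for max(Randomize, IRB, Z).
New critical path: Protocol→Randomize→Z→Monitor = 9+3+2+8 = 22 ⇒ 22 weeks.

22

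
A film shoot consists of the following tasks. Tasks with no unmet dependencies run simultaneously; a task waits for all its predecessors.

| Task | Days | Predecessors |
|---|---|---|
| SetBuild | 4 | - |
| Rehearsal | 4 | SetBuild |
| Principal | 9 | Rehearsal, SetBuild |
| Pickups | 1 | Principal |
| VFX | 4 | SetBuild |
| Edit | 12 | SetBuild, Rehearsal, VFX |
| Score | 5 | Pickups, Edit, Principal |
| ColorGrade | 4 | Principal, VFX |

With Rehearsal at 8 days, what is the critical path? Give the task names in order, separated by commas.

SetBuild, Rehearsal, Edit, Score

Baseline: SetBuild→Rehearsal→Edit→Score = 4+4+12+5 = 25 → 25 days.
Since Rehearsal is critical, the +4 change carries straight to that chain (now 29 days).
That remains the longest chain; total 29 days.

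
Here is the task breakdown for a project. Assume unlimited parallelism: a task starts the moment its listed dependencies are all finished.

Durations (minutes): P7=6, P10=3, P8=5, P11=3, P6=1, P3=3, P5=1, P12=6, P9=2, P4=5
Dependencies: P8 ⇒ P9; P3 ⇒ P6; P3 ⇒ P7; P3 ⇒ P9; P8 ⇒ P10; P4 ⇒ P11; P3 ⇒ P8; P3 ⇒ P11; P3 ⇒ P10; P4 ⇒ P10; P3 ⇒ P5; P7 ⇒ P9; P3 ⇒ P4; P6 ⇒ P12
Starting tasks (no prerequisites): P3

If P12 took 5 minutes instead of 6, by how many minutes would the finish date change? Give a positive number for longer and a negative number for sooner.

Baseline: P3→P4→P10 = 3+5+3 = 11 → 11 minutes.
P12 has 1 minute of float (longest path through it is 10).
That remains the longest chain; total 11 minutes.
Change in finish: 11 − 11 = +0 minutes.

0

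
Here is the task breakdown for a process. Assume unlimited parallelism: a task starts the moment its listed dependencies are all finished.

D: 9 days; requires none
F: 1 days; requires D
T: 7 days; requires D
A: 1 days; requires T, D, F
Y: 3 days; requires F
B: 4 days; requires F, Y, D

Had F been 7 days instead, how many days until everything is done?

23

The binding path is D→F→Y→B = 9+1+3+4 = 17; finish at 17 days.
Since F is critical, the +6 change carries straight to that chain (now 23 days).
No other chain overtakes it, so the finish is 23 days.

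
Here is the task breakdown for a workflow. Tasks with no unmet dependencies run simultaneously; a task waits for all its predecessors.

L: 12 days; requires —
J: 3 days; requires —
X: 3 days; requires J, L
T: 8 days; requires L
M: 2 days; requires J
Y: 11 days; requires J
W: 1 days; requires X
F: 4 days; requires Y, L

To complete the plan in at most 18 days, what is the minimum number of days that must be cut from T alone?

2

Current finish: 20 days; target: 18.
T is on every critical path, so each day cut from T cuts the finish by one (this holds down to a finish of 18).
Need 20 − 18 = 2 days off T → T becomes 6 days, finish becomes 18.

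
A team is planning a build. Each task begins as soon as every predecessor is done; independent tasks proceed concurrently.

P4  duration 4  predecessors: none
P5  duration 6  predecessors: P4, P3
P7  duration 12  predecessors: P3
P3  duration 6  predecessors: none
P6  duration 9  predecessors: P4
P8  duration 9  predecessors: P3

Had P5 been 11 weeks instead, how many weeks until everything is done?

18

As given, the longest chain is P3→P7 = 6+12 = 18, so the finish is 18 weeks.
P5 has 6 weeks of float (longest path through it is 12).
That remains the longest chain; total 18 weeks.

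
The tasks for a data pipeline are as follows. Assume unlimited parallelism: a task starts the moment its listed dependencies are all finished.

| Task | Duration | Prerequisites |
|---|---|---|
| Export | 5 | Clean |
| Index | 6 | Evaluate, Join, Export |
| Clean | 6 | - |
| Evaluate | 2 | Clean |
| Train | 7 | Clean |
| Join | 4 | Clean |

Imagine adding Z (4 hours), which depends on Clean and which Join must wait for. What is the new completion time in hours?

20

Originally the data pipeline takes 17 hours.
With Z inserted, Join now waits for max(Clean, Z).
New critical path: Clean→Z→Join→Index = 6+4+4+6 = 20 ⇒ 20 hours.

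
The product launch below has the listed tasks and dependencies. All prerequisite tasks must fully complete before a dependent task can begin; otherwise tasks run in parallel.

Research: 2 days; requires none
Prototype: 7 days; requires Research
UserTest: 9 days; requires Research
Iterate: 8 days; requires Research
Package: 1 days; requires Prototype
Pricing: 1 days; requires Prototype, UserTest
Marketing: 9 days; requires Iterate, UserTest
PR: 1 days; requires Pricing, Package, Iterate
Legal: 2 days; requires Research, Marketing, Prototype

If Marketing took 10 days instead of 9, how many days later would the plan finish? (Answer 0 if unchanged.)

1

Actual critical path: Research→UserTest→Marketing→Legal = 2+9+9+2 = 22 ⇒ 22 days.
Marketing lies on that path, so at 10 days the path becomes 23 days.
No other chain overtakes it, so the finish is 23 days.
Change in finish: 23 − 22 = +1 days.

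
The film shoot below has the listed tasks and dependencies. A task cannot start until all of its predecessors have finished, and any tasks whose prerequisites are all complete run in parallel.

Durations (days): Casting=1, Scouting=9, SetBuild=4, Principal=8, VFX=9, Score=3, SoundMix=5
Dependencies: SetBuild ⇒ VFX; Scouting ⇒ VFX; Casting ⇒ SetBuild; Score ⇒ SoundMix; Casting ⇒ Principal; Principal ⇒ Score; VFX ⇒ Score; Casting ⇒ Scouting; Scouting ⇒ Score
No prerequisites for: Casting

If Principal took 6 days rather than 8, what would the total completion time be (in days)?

Critical path before the change: Casting→Scouting→VFX→Score→SoundMix = 1+9+9+3+5 = 27 giving 27 days.
Principal has 10 days of float (longest path through it is 17).
The critical path is still Casting→Scouting→VFX→Score→SoundMix; finish is now 27 days.

27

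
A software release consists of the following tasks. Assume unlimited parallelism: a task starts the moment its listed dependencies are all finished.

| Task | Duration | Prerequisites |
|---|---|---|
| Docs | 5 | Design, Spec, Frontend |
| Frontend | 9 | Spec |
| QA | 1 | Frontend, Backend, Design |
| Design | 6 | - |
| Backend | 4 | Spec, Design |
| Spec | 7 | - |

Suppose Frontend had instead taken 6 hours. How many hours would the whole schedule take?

Actual critical path: Spec→Frontend→Docs = 7+9+5 = 21 ⇒ 21 hours.
Since Frontend is critical, the -3 change carries straight to that chain (now 18 hours).
That remains the longest chain; total 18 hours.

18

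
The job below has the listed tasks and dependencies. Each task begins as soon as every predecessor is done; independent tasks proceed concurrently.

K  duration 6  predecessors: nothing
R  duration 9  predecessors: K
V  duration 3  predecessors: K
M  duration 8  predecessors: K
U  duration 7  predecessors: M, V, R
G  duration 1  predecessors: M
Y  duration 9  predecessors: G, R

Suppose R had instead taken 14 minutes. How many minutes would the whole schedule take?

29

Actual critical path: K→R→Y = 6+9+9 = 24 ⇒ 24 minutes.
R lies on that path, so at 14 minutes the path becomes 29 minutes.
No other chain overtakes it, so the finish is 29 minutes.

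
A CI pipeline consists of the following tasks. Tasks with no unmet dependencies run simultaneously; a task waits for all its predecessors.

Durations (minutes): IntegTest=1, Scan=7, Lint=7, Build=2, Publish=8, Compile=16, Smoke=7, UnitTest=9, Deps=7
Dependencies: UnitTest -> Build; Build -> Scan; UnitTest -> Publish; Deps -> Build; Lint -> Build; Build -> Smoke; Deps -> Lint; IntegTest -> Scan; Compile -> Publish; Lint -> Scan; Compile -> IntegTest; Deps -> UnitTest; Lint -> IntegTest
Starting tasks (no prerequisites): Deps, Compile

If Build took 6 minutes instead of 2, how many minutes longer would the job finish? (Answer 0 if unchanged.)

The binding path is Deps→UnitTest→Build→Scan = 7+9+2+7 = 25; finish at 25 minutes.
Since Build is critical, the +4 change carries straight to that chain (now 29 minutes).
No other chain overtakes it, so the finish is 29 minutes.
Change in finish: 29 − 25 = +4 minutes.

4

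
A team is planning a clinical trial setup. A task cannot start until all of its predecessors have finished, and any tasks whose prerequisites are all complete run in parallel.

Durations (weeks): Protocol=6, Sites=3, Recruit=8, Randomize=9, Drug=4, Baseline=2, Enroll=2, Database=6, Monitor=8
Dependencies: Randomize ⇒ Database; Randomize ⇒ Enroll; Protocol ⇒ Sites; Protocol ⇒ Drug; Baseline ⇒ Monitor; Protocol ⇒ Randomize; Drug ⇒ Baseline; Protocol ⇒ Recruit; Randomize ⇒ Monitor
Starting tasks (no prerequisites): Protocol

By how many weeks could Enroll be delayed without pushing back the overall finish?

Critical path: Protocol→Randomize→Monitor = 6+9+8 = 23, so the finish is 23 weeks.
The longest chain containing Enroll totals 17 weeks.
Float = 23 − 17 = 6.

6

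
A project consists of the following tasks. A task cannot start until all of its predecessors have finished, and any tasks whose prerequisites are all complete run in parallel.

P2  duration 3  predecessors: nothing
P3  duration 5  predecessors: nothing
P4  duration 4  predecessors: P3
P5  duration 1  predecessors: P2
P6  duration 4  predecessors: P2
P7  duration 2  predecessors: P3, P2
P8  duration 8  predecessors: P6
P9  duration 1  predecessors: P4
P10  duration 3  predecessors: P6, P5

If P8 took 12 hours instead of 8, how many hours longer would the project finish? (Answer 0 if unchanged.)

Critical path before the change: P2→P6→P8 = 3+4+8 = 15 giving 15 hours.
Since P8 is critical, the +4 change carries straight to that chain (now 19 hours).
The critical path is still P2→P6→P8; finish is now 19 hours.
Change in finish: 19 − 15 = +4 hours.

4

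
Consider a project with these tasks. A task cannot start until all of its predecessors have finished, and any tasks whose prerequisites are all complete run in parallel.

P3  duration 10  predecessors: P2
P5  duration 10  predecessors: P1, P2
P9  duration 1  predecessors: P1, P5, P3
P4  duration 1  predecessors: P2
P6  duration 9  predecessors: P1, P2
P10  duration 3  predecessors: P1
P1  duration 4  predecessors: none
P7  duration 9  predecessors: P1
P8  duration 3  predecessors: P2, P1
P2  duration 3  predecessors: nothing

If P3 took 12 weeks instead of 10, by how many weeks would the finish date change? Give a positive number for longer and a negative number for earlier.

Actual critical path: P1→P5→P9 = 4+10+1 = 15 ⇒ 15 weeks.
P3 has 1 week of float (longest path through it is 14).
New critical path: P2→P3→P9 = 3+12+1 = 16 ⇒ 16 weeks.
Change in finish: 16 − 15 = +1 weeks.

1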